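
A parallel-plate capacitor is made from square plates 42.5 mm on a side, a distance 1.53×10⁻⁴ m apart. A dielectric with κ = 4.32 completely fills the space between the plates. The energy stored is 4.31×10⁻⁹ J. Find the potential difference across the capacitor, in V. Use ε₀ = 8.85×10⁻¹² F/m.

A = (42.5 mm)² = 1.81×10⁻³ m².
C = κε₀A/d = 4.32 × 8.85×10⁻¹² × 1.81×10⁻³ / 1.53×10⁻⁴ = 4.51×10⁻¹⁰ F.
V = √(2U/C) = √(2 × 4.31×10⁻⁹ / 4.51×10⁻¹⁰) = 4.37 V.

V ≈ 4.37 V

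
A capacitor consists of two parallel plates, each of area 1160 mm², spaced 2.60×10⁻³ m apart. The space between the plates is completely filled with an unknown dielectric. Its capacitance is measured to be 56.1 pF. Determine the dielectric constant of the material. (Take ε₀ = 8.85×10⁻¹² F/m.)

κ ≈ 14.2

A = 1160 mm² = 1.16×10⁻³ m².
κ = Cd/(ε₀A) = 5.61×10⁻¹¹ × 2.60×10⁻³ / (8.85×10⁻¹² × 1.16×10⁻³) = 14.2.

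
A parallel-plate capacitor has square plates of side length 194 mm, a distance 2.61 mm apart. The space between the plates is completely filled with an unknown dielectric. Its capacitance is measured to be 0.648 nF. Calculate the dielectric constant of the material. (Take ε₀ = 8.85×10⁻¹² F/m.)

A = (194 mm)² = 3.76×10⁻² m².
κ = Cd/(ε₀A) = 6.48×10⁻¹⁰ × 2.61×10⁻³ / (8.85×10⁻¹² × 3.76×10⁻²) = 5.08.

5.08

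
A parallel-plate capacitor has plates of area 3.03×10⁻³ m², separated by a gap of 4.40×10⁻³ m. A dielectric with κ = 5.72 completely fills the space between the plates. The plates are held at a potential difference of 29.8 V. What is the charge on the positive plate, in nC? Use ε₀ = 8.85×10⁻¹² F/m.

Q ≈ 1.04 nC

C = κε₀A/d = 5.72 × 8.85×10⁻¹² × 3.03×10⁻³ / 4.40×10⁻³ = 3.49×10⁻¹¹ F.
Q = CV = 3.49×10⁻¹¹ × 29.8 = 1.04×10⁻⁹ C.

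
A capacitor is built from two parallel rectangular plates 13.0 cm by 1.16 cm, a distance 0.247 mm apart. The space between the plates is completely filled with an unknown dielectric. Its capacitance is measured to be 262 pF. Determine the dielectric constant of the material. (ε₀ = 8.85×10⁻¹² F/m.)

4.85

A = 13.0 × 1.16 cm² = 1.51×10⁻³ m².
κ = Cd/(ε₀A) = 2.62×10⁻¹⁰ × 2.47×10⁻⁴ / (8.85×10⁻¹² × 1.51×10⁻³) = 4.85.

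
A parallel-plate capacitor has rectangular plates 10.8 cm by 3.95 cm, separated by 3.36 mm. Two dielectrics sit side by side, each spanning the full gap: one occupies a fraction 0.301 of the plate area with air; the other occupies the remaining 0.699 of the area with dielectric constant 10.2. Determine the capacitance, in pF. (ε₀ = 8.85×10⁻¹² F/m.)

A = 10.8 × 3.95 cm² = 4.27×10⁻³ m².
Side-by-side slabs ⇒ two capacitors in parallel, each spanning the full gap.
C₁ = κ₁ε₀A₁/d = 1.00 × 8.85×10⁻¹² × 1.28×10⁻³ / 3.36×10⁻³ = 3.38×10⁻¹² F.
C₂ = κ₂ε₀A₂/d = 10.2 × 8.85×10⁻¹² × 2.98×10⁻³ / 3.36×10⁻³ = 8.01×10⁻¹¹ F.
C = C₁ + C₂ = 8.35×10⁻¹¹ F.

C ≈ 83.5 pF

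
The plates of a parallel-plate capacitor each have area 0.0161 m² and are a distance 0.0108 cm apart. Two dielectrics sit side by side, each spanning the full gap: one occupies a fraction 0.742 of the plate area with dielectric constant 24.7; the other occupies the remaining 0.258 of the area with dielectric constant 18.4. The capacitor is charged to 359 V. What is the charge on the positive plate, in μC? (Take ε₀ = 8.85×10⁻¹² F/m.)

Side-by-side slabs ⇒ two capacitors in parallel, each spanning the full gap.
C₁ = κ₁ε₀A₁/d = 24.7 × 8.85×10⁻¹² × 1.19×10⁻² / 1.08×10⁻⁴ = 2.42×10⁻⁸ F.
C₂ = κ₂ε₀A₂/d = 18.4 × 8.85×10⁻¹² × 4.15×10⁻³ / 1.08×10⁻⁴ = 6.26×10⁻⁹ F.
C = C₁ + C₂ = 3.04×10⁻⁸ F.
Q = CV = 3.04×10⁻⁸ × 359 = 1.09×10⁻⁵ C.

Q ≈ 10.9 μC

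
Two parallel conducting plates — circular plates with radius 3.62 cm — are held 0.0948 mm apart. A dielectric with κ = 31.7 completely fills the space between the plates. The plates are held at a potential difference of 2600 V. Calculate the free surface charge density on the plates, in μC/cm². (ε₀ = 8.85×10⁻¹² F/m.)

σ ≈ 0.769 μC/cm²

A = π(3.62 cm)² = 4.12×10⁻³ m².
C = κε₀A/d = 31.7 × 8.85×10⁻¹² × 4.12×10⁻³ / 9.48×10⁻⁵ = 1.22×10⁻⁸ F.
σ = Q/A = CV/A = 1.22×10⁻⁸ × 2600 / 4.12×10⁻³ = 7.69×10⁻³ C/m².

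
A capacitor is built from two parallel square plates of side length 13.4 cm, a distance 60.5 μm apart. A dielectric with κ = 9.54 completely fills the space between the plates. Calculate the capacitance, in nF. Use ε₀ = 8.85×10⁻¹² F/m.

A = (13.4 cm)² = 1.80×10⁻² m².
C = κε₀A/d = 9.54 × 8.85×10⁻¹² × 1.80×10⁻² / 6.05×10⁻⁵ = 2.51×10⁻⁸ F.

25.1 nF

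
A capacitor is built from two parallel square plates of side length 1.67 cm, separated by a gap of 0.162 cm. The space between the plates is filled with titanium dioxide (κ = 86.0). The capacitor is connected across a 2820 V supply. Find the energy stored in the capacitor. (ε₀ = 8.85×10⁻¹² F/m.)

A = (1.67 cm)² = 2.79×10⁻⁴ m².
C = κε₀A/d = 86.0 × 8.85×10⁻¹² × 2.79×10⁻⁴ / 1.62×10⁻³ = 1.31×10⁻¹⁰ F.
U = ½CV² = ½ × 1.31×10⁻¹⁰ × (2820)² = 5.21×10⁻⁴ J.

0.521 mJ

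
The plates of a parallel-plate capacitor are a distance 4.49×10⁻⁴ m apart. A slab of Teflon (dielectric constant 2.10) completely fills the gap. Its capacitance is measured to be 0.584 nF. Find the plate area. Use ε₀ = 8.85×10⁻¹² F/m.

141 cm²

A = Cd/(κε₀) = 5.84×10⁻¹⁰ × 4.49×10⁻⁴ / (2.10 × 8.85×10⁻¹²) = 1.41×10⁻² m².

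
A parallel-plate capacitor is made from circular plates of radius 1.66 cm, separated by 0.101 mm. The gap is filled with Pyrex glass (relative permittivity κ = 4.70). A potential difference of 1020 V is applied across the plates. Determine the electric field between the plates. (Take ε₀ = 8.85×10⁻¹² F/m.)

E = V/d = 1020 / 1.01×10⁻⁴ = 1.01×10⁷ V/m.

E ≈ 10.1 MV/m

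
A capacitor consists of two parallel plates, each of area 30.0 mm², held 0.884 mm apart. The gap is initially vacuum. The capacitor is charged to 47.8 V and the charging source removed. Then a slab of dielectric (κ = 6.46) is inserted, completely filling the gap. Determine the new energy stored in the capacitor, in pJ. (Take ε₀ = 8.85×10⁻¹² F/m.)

A = 30.0 mm² = 3.00×10⁻⁵ m².
Initially C₁ = ε₀A/d = 8.85×10⁻¹² × 3.00×10⁻⁵ / 8.84×10⁻⁴ = 3.00×10⁻¹³ F.
U₁ = 3.43×10⁻¹⁰ J.
Isolated ⇒ Q is held fixed. C₂ = 6.46 C₁ and U = Q²/(2C), so U₂/U₁ = C₁/C₂ = 0.155.
U₂ = 0.155 × 3.43×10⁻¹⁰ = 5.31×10⁻¹¹ J.

U ≈ 53.1 pJ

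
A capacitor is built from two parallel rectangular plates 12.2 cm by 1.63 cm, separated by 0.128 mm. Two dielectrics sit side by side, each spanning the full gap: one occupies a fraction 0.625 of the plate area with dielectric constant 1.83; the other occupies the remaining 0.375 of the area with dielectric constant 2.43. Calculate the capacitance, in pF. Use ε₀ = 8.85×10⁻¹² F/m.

A = 12.2 × 1.63 cm² = 1.99×10⁻³ m².
Side-by-side slabs ⇒ two capacitors in parallel, each spanning the full gap.
C₁ = κ₁ε₀A₁/d = 1.83 × 8.85×10⁻¹² × 1.24×10⁻³ / 1.28×10⁻⁴ = 1.57×10⁻¹⁰ F.
C₂ = κ₂ε₀A₂/d = 2.43 × 8.85×10⁻¹² × 7.46×10⁻⁴ / 1.28×10⁻⁴ = 1.25×10⁻¹⁰ F.
C = C₁ + C₂ = 2.83×10⁻¹⁰ F.

C ≈ 283 pF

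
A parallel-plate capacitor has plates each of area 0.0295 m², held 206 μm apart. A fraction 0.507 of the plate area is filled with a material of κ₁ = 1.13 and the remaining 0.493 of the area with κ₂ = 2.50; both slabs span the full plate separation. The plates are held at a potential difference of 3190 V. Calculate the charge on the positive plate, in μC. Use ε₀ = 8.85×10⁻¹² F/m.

Side-by-side slabs ⇒ two capacitors in parallel, each spanning the full gap.
C₁ = κ₁ε₀A₁/d = 1.13 × 8.85×10⁻¹² × 1.50×10⁻² / 2.06×10⁻⁴ = 7.26×10⁻¹⁰ F.
C₂ = κ₂ε₀A₂/d = 2.50 × 8.85×10⁻¹² × 1.45×10⁻² / 2.06×10⁻⁴ = 1.56×10⁻⁹ F.
C = C₁ + C₂ = 2.29×10⁻⁹ F.
Q = CV = 2.29×10⁻⁹ × 3190 = 7.30×10⁻⁶ C.

7.30 μC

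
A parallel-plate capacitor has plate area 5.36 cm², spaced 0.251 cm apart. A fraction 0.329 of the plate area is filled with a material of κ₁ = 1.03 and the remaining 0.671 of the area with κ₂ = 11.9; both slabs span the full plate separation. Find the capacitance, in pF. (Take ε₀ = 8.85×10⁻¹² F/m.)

C ≈ 15.7 pF

A = 5.36 cm² = 5.36×10⁻⁴ m².
Side-by-side slabs ⇒ two capacitors in parallel, each spanning the full gap.
C₁ = κ₁ε₀A₁/d = 1.03 × 8.85×10⁻¹² × 1.76×10⁻⁴ / 2.51×10⁻³ = 6.40×10⁻¹³ F.
C₂ = κ₂ε₀A₂/d = 11.9 × 8.85×10⁻¹² × 3.60×10⁻⁴ / 2.51×10⁻³ = 1.51×10⁻¹¹ F.
C = C₁ + C₂ = 1.57×10⁻¹¹ F.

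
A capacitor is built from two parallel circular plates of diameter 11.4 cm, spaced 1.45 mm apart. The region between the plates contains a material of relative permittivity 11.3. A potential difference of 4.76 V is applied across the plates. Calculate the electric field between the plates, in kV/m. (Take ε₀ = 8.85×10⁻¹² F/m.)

3.28 kV/m

E = V/d = 4.76 / 1.45×10⁻³ = 3.28×10³ V/m.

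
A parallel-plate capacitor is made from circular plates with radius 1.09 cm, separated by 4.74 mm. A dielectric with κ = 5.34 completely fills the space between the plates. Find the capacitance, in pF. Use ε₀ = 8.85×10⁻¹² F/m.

C ≈ 3.72 pF

A = π(1.09 cm)² = 3.73×10⁻⁴ m².
C = κε₀A/d = 5.34 × 8.85×10⁻¹² × 3.73×10⁻⁴ / 4.74×10⁻³ = 3.72×10⁻¹² F.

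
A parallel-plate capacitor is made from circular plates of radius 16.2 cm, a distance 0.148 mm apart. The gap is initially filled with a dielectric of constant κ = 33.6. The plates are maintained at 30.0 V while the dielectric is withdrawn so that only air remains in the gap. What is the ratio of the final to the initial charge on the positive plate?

Battery connected ⇒ V is held fixed.
C₂ = 0.0298 C₁ and Q = CV, so Q₂/Q₁ = C₂/C₁ = 0.0298.

Q₂/Q₁ ≈ 0.0298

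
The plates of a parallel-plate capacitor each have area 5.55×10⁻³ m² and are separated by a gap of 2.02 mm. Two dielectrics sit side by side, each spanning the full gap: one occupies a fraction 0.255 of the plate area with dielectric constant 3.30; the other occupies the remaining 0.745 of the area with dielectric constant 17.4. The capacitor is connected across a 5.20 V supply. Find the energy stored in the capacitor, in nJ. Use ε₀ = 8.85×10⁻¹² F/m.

Side-by-side slabs ⇒ two capacitors in parallel, each spanning the full gap.
C₁ = κ₁ε₀A₁/d = 3.30 × 8.85×10⁻¹² × 1.42×10⁻³ / 2.02×10⁻³ = 2.05×10⁻¹¹ F.
C₂ = κ₂ε₀A₂/d = 17.4 × 8.85×10⁻¹² × 4.13×10⁻³ / 2.02×10⁻³ = 3.15×10⁻¹⁰ F.
C = C₁ + C₂ = 3.36×10⁻¹⁰ F.
U = ½CV² = ½ × 3.36×10⁻¹⁰ × (5.20)² = 4.54×10⁻⁹ J.

U ≈ 4.54 nJ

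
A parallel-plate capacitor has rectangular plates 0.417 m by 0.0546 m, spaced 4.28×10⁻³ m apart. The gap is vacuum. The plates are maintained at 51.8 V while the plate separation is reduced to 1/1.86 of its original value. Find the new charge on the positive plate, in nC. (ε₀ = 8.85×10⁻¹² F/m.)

A = 0.417 × 0.0546 m² = 2.28×10⁻² m².
Initially C₁ = ε₀A/d = 8.85×10⁻¹² × 2.28×10⁻² / 4.28×10⁻³ = 4.71×10⁻¹¹ F.
Q₁ = 2.44×10⁻⁹ C.
Battery connected ⇒ V is held fixed. C₂ = 1.86 C₁ and Q = CV, so Q₂/Q₁ = C₂/C₁ = 1.86.
Q₂ = 1.86 × 2.44×10⁻⁹ = 4.54×10⁻⁹ C.

Q ≈ 4.54 nC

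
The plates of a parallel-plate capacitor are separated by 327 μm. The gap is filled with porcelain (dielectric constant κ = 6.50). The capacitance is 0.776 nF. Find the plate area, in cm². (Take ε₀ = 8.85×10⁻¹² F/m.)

44.1 cm²

A = Cd/(κε₀) = 7.76×10⁻¹⁰ × 3.27×10⁻⁴ / (6.50 × 8.85×10⁻¹²) = 4.41×10⁻³ m².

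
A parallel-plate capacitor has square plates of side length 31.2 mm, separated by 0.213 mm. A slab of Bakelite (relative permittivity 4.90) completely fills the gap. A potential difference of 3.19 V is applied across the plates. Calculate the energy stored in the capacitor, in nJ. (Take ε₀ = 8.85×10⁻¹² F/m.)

A = (31.2 mm)² = 9.73×10⁻⁴ m².
C = κε₀A/d = 4.90 × 8.85×10⁻¹² × 9.73×10⁻⁴ / 2.13×10⁻⁴ = 1.98×10⁻¹⁰ F.
U = ½CV² = ½ × 1.98×10⁻¹⁰ × (3.19)² = 1.01×10⁻⁹ J.

U ≈ 1.01 nJ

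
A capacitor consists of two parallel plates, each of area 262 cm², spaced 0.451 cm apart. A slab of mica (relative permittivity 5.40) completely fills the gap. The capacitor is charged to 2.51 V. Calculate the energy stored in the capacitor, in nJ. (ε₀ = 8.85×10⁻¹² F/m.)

U ≈ 0.875 nJ

A = 262 cm² = 2.62×10⁻² m².
C = κε₀A/d = 5.40 × 8.85×10⁻¹² × 2.62×10⁻² / 4.51×10⁻³ = 2.78×10⁻¹⁰ F.
U = ½CV² = ½ × 2.78×10⁻¹⁰ × (2.51)² = 8.75×10⁻¹⁰ J.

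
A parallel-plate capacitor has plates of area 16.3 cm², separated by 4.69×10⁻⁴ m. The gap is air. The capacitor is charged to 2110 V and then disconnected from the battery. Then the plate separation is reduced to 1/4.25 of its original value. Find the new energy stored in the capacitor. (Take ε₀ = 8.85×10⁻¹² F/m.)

A = 16.3 cm² = 1.63×10⁻³ m².
Initially C₁ = ε₀A/d = 8.85×10⁻¹² × 1.63×10⁻³ / 4.69×10⁻⁴ = 3.08×10⁻¹¹ F.
U₁ = 6.85×10⁻⁵ J.
Isolated ⇒ Q is held fixed. C₂ = 4.25 C₁ and U = Q²/(2C), so U₂/U₁ = C₁/C₂ = 0.235.
U₂ = 0.235 × 6.85×10⁻⁵ = 1.61×10⁻⁵ J.

U ≈ 16.1 μJ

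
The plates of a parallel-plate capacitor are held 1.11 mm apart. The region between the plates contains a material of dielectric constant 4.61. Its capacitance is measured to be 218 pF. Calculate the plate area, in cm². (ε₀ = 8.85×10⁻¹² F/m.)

A = Cd/(κε₀) = 2.18×10⁻¹⁰ × 1.11×10⁻³ / (4.61 × 8.85×10⁻¹²) = 5.93×10⁻³ m².

A ≈ 59.3 cm²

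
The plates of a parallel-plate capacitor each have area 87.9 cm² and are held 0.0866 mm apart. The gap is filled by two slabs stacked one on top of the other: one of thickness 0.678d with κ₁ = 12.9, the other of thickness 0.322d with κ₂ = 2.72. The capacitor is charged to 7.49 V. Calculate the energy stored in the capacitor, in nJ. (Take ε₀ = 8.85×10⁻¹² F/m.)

147 nJ

A = 87.9 cm² = 8.79×10⁻³ m².
Stacked slabs ⇒ two capacitors in series, each with the full plate area.
C₁ = κ₁ε₀A/d₁ = 12.9 × 8.85×10⁻¹² × 8.79×10⁻³ / 5.87×10⁻⁵ = 1.71×10⁻⁸ F.
C₂ = κ₂ε₀A/d₂ = 2.72 × 8.85×10⁻¹² × 8.79×10⁻³ / 2.79×10⁻⁵ = 7.59×10⁻⁹ F.
C = (1/C₁ + 1/C₂)⁻¹ = 5.25×10⁻⁹ F.
U = ½CV² = ½ × 5.25×10⁻⁹ × (7.49)² = 1.47×10⁻⁷ J.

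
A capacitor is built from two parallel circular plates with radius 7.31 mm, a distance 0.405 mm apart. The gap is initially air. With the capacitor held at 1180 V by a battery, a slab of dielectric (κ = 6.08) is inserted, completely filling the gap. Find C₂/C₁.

C = κε₀A/d scales with κ, so C₂/C₁ = κ = 6.08.

C₂/C₁ ≈ 6.08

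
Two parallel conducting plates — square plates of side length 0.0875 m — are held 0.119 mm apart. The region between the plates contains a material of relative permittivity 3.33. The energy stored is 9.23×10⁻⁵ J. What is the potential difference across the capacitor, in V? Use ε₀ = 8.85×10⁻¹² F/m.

312 V

A = (0.0875 m)² = 7.66×10⁻³ m².
C = κε₀A/d = 3.33 × 8.85×10⁻¹² × 7.66×10⁻³ / 1.19×10⁻⁴ = 1.90×10⁻⁹ F.
V = √(2U/C) = √(2 × 9.23×10⁻⁵ / 1.90×10⁻⁹) = 3.12×10² V.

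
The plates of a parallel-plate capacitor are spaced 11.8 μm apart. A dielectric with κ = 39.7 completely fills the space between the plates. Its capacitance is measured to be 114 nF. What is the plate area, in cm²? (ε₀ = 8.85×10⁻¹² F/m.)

A = Cd/(κε₀) = 1.14×10⁻⁷ × 1.18×10⁻⁵ / (39.7 × 8.85×10⁻¹²) = 3.83×10⁻³ m².

A ≈ 38.3 cm²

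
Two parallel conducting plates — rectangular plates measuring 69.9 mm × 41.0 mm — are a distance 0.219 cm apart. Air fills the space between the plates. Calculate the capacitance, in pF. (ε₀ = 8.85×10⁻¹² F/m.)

A = 69.9 × 41.0 mm² = 2.87×10⁻³ m².
C = ε₀A/d = 8.85×10⁻¹² × 2.87×10⁻³ / 2.19×10⁻³ = 1.16×10⁻¹¹ F.

C ≈ 11.6 pF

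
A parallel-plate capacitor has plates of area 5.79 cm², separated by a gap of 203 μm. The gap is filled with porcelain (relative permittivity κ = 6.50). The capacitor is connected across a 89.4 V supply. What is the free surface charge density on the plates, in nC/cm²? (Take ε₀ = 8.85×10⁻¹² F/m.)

σ ≈ 2.53 nC/cm²

A = 5.79 cm² = 5.79×10⁻⁴ m².
C = κε₀A/d = 6.50 × 8.85×10⁻¹² × 5.79×10⁻⁴ / 2.03×10⁻⁴ = 1.64×10⁻¹⁰ F.
σ = Q/A = CV/A = 1.64×10⁻¹⁰ × 89.4 / 5.79×10⁻⁴ = 2.53×10⁻⁵ C/m².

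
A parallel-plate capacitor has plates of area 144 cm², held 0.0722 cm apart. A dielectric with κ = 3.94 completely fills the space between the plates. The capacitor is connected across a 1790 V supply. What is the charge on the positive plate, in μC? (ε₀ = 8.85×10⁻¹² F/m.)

A = 144 cm² = 1.44×10⁻² m².
C = κε₀A/d = 3.94 × 8.85×10⁻¹² × 1.44×10⁻² / 7.22×10⁻⁴ = 6.95×10⁻¹⁰ F.
Q = CV = 6.95×10⁻¹⁰ × 1790 = 1.24×10⁻⁶ C.

1.24 μC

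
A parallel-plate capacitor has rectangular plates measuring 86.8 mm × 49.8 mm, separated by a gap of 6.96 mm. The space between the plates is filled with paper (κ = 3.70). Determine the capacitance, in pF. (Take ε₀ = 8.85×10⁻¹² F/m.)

A = 86.8 × 49.8 mm² = 4.32×10⁻³ m².
C = κε₀A/d = 3.70 × 8.85×10⁻¹² × 4.32×10⁻³ / 6.96×10⁻³ = 2.03×10⁻¹¹ F.

20.3 pF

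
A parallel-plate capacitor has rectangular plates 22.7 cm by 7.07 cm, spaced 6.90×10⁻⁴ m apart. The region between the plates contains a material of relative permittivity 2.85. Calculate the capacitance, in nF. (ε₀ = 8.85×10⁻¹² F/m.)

C ≈ 0.587 nF

A = 22.7 × 7.07 cm² = 1.60×10⁻² m².
C = κε₀A/d = 2.85 × 8.85×10⁻¹² × 1.60×10⁻² / 6.90×10⁻⁴ = 5.87×10⁻¹⁰ F.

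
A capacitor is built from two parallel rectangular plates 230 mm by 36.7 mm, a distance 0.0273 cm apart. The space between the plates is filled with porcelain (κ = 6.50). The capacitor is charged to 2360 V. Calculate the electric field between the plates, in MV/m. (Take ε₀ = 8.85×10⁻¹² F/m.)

E = V/d = 2360 / 2.73×10⁻⁴ = 8.64×10⁶ V/m.

8.64 MV/m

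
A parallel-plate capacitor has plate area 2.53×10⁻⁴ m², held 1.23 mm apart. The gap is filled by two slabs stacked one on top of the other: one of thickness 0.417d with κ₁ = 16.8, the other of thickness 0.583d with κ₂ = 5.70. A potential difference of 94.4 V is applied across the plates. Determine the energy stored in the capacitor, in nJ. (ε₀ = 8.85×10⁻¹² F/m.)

U ≈ 63.8 nJ

Stacked slabs ⇒ two capacitors in series, each with the full plate area.
C₁ = κ₁ε₀A/d₁ = 16.8 × 8.85×10⁻¹² × 2.53×10⁻⁴ / 5.13×10⁻⁴ = 7.33×10⁻¹¹ F.
C₂ = κ₂ε₀A/d₂ = 5.70 × 8.85×10⁻¹² × 2.53×10⁻⁴ / 7.17×10⁻⁴ = 1.78×10⁻¹¹ F.
C = (1/C₁ + 1/C₂)⁻¹ = 1.43×10⁻¹¹ F.
U = ½CV² = ½ × 1.43×10⁻¹¹ × (94.4)² = 6.38×10⁻⁸ J.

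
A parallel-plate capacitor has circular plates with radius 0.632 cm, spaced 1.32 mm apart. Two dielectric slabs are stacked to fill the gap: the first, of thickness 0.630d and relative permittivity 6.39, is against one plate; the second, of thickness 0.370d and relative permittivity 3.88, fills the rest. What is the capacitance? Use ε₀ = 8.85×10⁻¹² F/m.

A = π(0.632 cm)² = 1.25×10⁻⁴ m².
Stacked slabs ⇒ two capacitors in series, each with the full plate area.
C₁ = κ₁ε₀A/d₁ = 6.39 × 8.85×10⁻¹² × 1.25×10⁻⁴ / 8.32×10⁻⁴ = 8.53×10⁻¹² F.
C₂ = κ₂ε₀A/d₂ = 3.88 × 8.85×10⁻¹² × 1.25×10⁻⁴ / 4.88×10⁻⁴ = 8.82×10⁻¹² F.
C = (1/C₁ + 1/C₂)⁻¹ = 4.34×10⁻¹² F.

C ≈ 4.34 pF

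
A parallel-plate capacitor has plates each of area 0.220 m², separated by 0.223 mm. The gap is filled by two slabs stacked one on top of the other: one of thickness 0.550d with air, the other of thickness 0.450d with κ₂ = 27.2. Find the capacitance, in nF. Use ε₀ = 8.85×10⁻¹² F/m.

C ≈ 15.4 nF

Stacked slabs ⇒ two capacitors in series, each with the full plate area.
C₁ = κ₁ε₀A/d₁ = 1.00 × 8.85×10⁻¹² × 0.220 / 1.23×10⁻⁴ = 1.59×10⁻⁸ F.
C₂ = κ₂ε₀A/d₂ = 27.2 × 8.85×10⁻¹² × 0.220 / 1.00×10⁻⁴ = 5.28×10⁻⁷ F.
C = (1/C₁ + 1/C₂)⁻¹ = 1.54×10⁻⁸ F.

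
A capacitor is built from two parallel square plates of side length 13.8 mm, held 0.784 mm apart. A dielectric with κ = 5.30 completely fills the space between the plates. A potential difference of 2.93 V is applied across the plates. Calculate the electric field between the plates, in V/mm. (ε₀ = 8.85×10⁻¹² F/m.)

E = V/d = 2.93 / 7.84×10⁻⁴ = 3.74×10³ V/m.

E ≈ 3.74 V/mm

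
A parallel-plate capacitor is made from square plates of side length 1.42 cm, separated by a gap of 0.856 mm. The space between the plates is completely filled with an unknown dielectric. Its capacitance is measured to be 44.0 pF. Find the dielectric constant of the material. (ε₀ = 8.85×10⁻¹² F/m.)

A = (1.42 cm)² = 2.02×10⁻⁴ m².
κ = Cd/(ε₀A) = 4.40×10⁻¹¹ × 8.56×10⁻⁴ / (8.85×10⁻¹² × 2.02×10⁻⁴) = 21.1.

21.1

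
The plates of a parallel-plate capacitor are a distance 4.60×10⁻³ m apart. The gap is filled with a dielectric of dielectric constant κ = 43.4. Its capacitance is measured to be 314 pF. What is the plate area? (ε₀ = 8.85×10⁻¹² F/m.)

A = Cd/(κε₀) = 3.14×10⁻¹⁰ × 4.60×10⁻³ / (43.4 × 8.85×10⁻¹²) = 3.76×10⁻³ m².

37.6 cm²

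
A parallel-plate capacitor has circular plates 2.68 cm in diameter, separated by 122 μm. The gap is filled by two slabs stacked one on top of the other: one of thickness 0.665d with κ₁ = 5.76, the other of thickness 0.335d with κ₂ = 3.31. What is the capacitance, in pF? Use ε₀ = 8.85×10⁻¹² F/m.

C ≈ 189 pF

A = π(2.68/2 cm)² = 5.64×10⁻⁴ m².
Stacked slabs ⇒ two capacitors in series, each with the full plate area.
C₁ = κ₁ε₀A/d₁ = 5.76 × 8.85×10⁻¹² × 5.64×10⁻⁴ / 8.11×10⁻⁵ = 3.54×10⁻¹⁰ F.
C₂ = κ₂ε₀A/d₂ = 3.31 × 8.85×10⁻¹² × 5.64×10⁻⁴ / 4.09×10⁻⁵ = 4.04×10⁻¹⁰ F.
C = (1/C₁ + 1/C₂)⁻¹ = 1.89×10⁻¹⁰ F.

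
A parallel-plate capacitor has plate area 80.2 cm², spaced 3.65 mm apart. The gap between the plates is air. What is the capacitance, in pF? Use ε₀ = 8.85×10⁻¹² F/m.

19.4 pF

A = 80.2 cm² = 8.02×10⁻³ m².
C = ε₀A/d = 8.85×10⁻¹² × 8.02×10⁻³ / 3.65×10⁻³ = 1.94×10⁻¹¹ F.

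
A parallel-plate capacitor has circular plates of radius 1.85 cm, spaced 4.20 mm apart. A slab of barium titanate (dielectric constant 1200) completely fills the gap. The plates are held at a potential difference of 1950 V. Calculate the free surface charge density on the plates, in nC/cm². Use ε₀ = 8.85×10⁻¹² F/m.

A = π(1.85 cm)² = 1.08×10⁻³ m².
C = κε₀A/d = 1200 × 8.85×10⁻¹² × 1.08×10⁻³ / 4.20×10⁻³ = 2.72×10⁻⁹ F.
σ = Q/A = CV/A = 2.72×10⁻⁹ × 1950 / 1.08×10⁻³ = 4.93×10⁻³ C/m².

493 nC/cm²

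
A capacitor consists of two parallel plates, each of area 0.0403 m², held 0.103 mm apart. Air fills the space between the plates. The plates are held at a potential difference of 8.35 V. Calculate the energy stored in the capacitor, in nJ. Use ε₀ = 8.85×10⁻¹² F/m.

121 nJ

C = ε₀A/d = 8.85×10⁻¹² × 4.03×10⁻² / 1.03×10⁻⁴ = 3.46×10⁻⁹ F.
U = ½CV² = ½ × 3.46×10⁻⁹ × (8.35)² = 1.21×10⁻⁷ J.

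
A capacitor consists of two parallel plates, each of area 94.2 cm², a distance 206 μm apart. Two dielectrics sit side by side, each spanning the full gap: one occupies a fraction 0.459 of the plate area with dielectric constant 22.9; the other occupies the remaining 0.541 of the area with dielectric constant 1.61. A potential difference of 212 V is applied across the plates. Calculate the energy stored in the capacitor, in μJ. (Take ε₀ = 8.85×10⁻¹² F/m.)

A = 94.2 cm² = 9.42×10⁻³ m².
Side-by-side slabs ⇒ two capacitors in parallel, each spanning the full gap.
C₁ = κ₁ε₀A₁/d = 22.9 × 8.85×10⁻¹² × 4.32×10⁻³ / 2.06×10⁻⁴ = 4.25×10⁻⁹ F.
C₂ = κ₂ε₀A₂/d = 1.61 × 8.85×10⁻¹² × 5.10×10⁻³ / 2.06×10⁻⁴ = 3.52×10⁻¹⁰ F.
C = C₁ + C₂ = 4.61×10⁻⁹ F.
U = ½CV² = ½ × 4.61×10⁻⁹ × (212)² = 1.04×10⁻⁴ J.

U ≈ 104 μJ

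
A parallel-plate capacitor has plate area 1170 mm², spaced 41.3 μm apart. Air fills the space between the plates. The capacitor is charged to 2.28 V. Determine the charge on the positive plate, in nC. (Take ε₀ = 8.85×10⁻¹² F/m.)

A = 1170 mm² = 1.17×10⁻³ m².
C = ε₀A/d = 8.85×10⁻¹² × 1.17×10⁻³ / 4.13×10⁻⁵ = 2.51×10⁻¹⁰ F.
Q = CV = 2.51×10⁻¹⁰ × 2.28 = 5.72×10⁻¹⁰ C.

Q ≈ 0.572 nC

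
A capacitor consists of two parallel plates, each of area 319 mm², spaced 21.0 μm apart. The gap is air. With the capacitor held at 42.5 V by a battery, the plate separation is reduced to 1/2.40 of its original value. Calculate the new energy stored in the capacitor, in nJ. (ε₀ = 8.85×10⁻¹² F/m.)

A = 319 mm² = 3.19×10⁻⁴ m².
Initially C₁ = ε₀A/d = 8.85×10⁻¹² × 3.19×10⁻⁴ / 2.10×10⁻⁵ = 1.34×10⁻¹⁰ F.
U₁ = 1.21×10⁻⁷ J.
Battery connected ⇒ V is held fixed. C₂ = 2.40 C₁ and U = ½CV², so U₂/U₁ = C₂/C₁ = 2.40.
U₂ = 2.40 × 1.21×10⁻⁷ = 2.91×10⁻⁷ J.

291 nJ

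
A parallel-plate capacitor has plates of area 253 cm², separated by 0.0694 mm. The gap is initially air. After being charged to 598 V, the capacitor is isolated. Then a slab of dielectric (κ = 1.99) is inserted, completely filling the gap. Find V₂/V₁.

V₂/V₁ ≈ 0.503

Isolated ⇒ Q is held fixed.
C₂ = 1.99 C₁ and V = Q/C, so V₂/V₁ = C₁/C₂ = 0.503.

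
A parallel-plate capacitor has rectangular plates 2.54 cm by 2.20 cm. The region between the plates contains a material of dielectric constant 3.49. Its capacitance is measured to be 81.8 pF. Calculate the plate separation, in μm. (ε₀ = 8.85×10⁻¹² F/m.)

211 μm

A = 2.54 × 2.20 cm² = 5.59×10⁻⁴ m².
d = κε₀A/C = 3.49 × 8.85×10⁻¹² × 5.59×10⁻⁴ / 8.18×10⁻¹¹ = 2.11×10⁻⁴ m.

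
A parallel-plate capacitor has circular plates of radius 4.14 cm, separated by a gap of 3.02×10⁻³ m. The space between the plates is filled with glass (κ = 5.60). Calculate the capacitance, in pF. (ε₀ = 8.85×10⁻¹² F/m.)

A = π(4.14 cm)² = 5.38×10⁻³ m².
C = κε₀A/d = 5.60 × 8.85×10⁻¹² × 5.38×10⁻³ / 3.02×10⁻³ = 8.84×10⁻¹¹ F.

C ≈ 88.4 pF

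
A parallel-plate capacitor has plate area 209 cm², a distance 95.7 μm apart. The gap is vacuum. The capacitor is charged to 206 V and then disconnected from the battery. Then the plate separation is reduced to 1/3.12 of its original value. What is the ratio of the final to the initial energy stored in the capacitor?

0.321

Isolated ⇒ Q is held fixed.
C₂ = 3.12 C₁ and U = Q²/(2C), so U₂/U₁ = C₁/C₂ = 0.321.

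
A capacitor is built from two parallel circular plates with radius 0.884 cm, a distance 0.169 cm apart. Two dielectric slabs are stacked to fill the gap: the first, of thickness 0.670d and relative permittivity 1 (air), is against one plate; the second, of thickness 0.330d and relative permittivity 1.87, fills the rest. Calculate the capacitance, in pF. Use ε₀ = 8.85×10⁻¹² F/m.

C ≈ 1.52 pF

A = π(0.884 cm)² = 2.46×10⁻⁴ m².
Stacked slabs ⇒ two capacitors in series, each with the full plate area.
C₁ = κ₁ε₀A/d₁ = 1.00 × 8.85×10⁻¹² × 2.46×10⁻⁴ / 1.13×10⁻³ = 1.92×10⁻¹² F.
C₂ = κ₂ε₀A/d₂ = 1.87 × 8.85×10⁻¹² × 2.46×10⁻⁴ / 5.58×10⁻⁴ = 7.29×10⁻¹² F.
C = (1/C₁ + 1/C₂)⁻¹ = 1.52×10⁻¹² F.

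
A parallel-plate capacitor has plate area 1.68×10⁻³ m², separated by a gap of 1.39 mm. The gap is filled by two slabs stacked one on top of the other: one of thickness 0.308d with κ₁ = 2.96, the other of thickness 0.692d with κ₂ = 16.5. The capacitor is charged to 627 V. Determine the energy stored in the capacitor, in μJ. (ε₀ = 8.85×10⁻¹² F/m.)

U ≈ 14.4 μJ

Stacked slabs ⇒ two capacitors in series, each with the full plate area.
C₁ = κ₁ε₀A/d₁ = 2.96 × 8.85×10⁻¹² × 1.68×10⁻³ / 4.28×10⁻⁴ = 1.03×10⁻¹⁰ F.
C₂ = κ₂ε₀A/d₂ = 16.5 × 8.85×10⁻¹² × 1.68×10⁻³ / 9.62×10⁻⁴ = 2.55×10⁻¹⁰ F.
C = (1/C₁ + 1/C₂)⁻¹ = 7.33×10⁻¹¹ F.
U = ½CV² = ½ × 7.33×10⁻¹¹ × (627)² = 1.44×10⁻⁵ J.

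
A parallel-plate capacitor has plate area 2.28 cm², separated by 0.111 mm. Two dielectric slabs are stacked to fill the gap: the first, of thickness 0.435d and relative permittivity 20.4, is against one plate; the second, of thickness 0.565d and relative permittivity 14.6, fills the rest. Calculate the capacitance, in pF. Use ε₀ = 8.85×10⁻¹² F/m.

303 pF

A = 2.28 cm² = 2.28×10⁻⁴ m².
Stacked slabs ⇒ two capacitors in series, each with the full plate area.
C₁ = κ₁ε₀A/d₁ = 20.4 × 8.85×10⁻¹² × 2.28×10⁻⁴ / 4.83×10⁻⁵ = 8.53×10⁻¹⁰ F.
C₂ = κ₂ε₀A/d₂ = 14.6 × 8.85×10⁻¹² × 2.28×10⁻⁴ / 6.27×10⁻⁵ = 4.70×10⁻¹⁰ F.
C = (1/C₁ + 1/C₂)⁻¹ = 3.03×10⁻¹⁰ F.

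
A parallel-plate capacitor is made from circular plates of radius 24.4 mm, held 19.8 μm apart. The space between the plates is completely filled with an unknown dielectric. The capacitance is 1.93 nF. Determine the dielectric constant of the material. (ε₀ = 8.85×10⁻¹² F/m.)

A = π(24.4 mm)² = 1.87×10⁻³ m².
κ = Cd/(ε₀A) = 1.93×10⁻⁹ × 1.98×10⁻⁵ / (8.85×10⁻¹² × 1.87×10⁻³) = 2.31.

κ ≈ 2.31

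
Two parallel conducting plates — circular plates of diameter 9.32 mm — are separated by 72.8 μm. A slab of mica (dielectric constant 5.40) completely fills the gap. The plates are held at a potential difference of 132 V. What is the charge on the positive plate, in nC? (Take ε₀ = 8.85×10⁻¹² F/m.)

A = π(9.32/2 mm)² = 6.82×10⁻⁵ m².
C = κε₀A/d = 5.40 × 8.85×10⁻¹² × 6.82×10⁻⁵ / 7.28×10⁻⁵ = 4.48×10⁻¹¹ F.
Q = CV = 4.48×10⁻¹¹ × 132 = 5.91×10⁻⁹ C.

5.91 nC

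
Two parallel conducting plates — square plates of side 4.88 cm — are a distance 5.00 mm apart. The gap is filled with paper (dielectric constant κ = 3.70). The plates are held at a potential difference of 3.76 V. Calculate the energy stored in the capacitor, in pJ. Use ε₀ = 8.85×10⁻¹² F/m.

110 pJ

A = (4.88 cm)² = 2.38×10⁻³ m².
C = κε₀A/d = 3.70 × 8.85×10⁻¹² × 2.38×10⁻³ / 5.00×10⁻³ = 1.56×10⁻¹¹ F.
U = ½CV² = ½ × 1.56×10⁻¹¹ × (3.76)² = 1.10×10⁻¹⁰ J.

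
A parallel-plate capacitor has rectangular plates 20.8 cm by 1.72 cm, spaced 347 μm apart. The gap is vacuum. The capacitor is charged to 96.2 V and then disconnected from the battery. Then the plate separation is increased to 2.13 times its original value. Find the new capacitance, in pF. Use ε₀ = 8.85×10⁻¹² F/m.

A = 20.8 × 1.72 cm² = 3.58×10⁻³ m².
Initially C₁ = ε₀A/d = 8.85×10⁻¹² × 3.58×10⁻³ / 3.47×10⁻⁴ = 9.12×10⁻¹¹ F.
C = ε₀A/d scales as 1/d, so C₂/C₁ = d₁/d₂ = 1/2.13 = 0.469.
C₂ = 0.469 × 9.12×10⁻¹¹ = 4.28×10⁻¹¹ F.

C ≈ 42.8 pF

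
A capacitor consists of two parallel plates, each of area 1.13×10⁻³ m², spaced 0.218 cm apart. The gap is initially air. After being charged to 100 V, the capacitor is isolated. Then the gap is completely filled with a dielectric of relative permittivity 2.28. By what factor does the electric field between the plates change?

Isolated ⇒ Q is held fixed.
V₂ = Q/C₂ = V₁/2.28; E = V/d, so E₂/E₁ = (V₂/V₁)(d₁/d₂) = 0.439.

E₂/E₁ ≈ 0.439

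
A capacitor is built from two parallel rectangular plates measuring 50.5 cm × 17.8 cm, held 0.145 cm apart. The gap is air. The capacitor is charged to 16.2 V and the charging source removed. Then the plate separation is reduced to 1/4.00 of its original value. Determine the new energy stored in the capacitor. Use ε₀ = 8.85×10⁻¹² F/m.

A = 50.5 × 17.8 cm² = 8.99×10⁻² m².
Initially C₁ = ε₀A/d = 8.85×10⁻¹² × 8.99×10⁻² / 1.45×10⁻³ = 5.49×10⁻¹⁰ F.
U₁ = 7.20×10⁻⁸ J.
Isolated ⇒ Q is held fixed. C₂ = 4.00 C₁ and U = Q²/(2C), so U₂/U₁ = C₁/C₂ = 0.250.
U₂ = 0.250 × 7.20×10⁻⁸ = 1.80×10⁻⁸ J.

U ≈ 18.0 nJ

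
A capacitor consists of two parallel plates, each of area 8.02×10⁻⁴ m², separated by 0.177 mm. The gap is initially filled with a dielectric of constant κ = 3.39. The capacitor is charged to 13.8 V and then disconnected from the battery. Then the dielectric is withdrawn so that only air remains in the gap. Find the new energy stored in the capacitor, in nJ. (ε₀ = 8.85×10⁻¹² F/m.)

43.9 nJ

Initially C₁ = κε₀A/d = 3.39 × 8.85×10⁻¹² × 8.02×10⁻⁴ / 1.77×10⁻⁴ = 1.36×10⁻¹⁰ F.
U₁ = 1.29×10⁻⁸ J.
Isolated ⇒ Q is held fixed. C₂ = 0.295 C₁ and U = Q²/(2C), so U₂/U₁ = C₁/C₂ = 3.39.
U₂ = 3.39 × 1.29×10⁻⁸ = 4.39×10⁻⁸ J.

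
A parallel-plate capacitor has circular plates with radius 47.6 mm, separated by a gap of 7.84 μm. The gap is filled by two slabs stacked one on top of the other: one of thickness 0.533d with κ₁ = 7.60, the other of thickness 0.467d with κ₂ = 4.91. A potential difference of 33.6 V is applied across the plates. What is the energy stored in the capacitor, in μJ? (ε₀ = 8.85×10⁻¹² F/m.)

U ≈ 27.4 μJ

A = π(47.6 mm)² = 7.12×10⁻³ m².
Stacked slabs ⇒ two capacitors in series, each with the full plate area.
C₁ = κ₁ε₀A/d₁ = 7.60 × 8.85×10⁻¹² × 7.12×10⁻³ / 4.18×10⁻⁶ = 1.15×10⁻⁷ F.
C₂ = κ₂ε₀A/d₂ = 4.91 × 8.85×10⁻¹² × 7.12×10⁻³ / 3.66×10⁻⁶ = 8.45×10⁻⁸ F.
C = (1/C₁ + 1/C₂)⁻¹ = 4.86×10⁻⁸ F.
U = ½CV² = ½ × 4.86×10⁻⁸ × (33.6)² = 2.74×10⁻⁵ J.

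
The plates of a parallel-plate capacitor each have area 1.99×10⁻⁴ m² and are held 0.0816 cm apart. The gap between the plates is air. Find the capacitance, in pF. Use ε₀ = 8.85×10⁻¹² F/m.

C = ε₀A/d = 8.85×10⁻¹² × 1.99×10⁻⁴ / 8.16×10⁻⁴ = 2.16×10⁻¹² F.

C ≈ 2.16 pF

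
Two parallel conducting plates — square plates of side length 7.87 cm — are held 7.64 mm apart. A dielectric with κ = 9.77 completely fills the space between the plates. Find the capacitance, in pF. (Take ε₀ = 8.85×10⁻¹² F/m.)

C ≈ 70.1 pF

A = (7.87 cm)² = 6.19×10⁻³ m².
C = κε₀A/d = 9.77 × 8.85×10⁻¹² × 6.19×10⁻³ / 7.64×10⁻³ = 7.01×10⁻¹¹ F.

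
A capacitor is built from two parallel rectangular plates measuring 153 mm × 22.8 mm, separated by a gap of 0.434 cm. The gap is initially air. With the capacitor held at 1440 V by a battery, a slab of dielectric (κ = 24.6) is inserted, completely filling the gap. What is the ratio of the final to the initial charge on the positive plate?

Q₂/Q₁ ≈ 24.6

Battery connected ⇒ V is held fixed.
C₂ = 24.6 C₁ and Q = CV, so Q₂/Q₁ = C₂/C₁ = 24.6.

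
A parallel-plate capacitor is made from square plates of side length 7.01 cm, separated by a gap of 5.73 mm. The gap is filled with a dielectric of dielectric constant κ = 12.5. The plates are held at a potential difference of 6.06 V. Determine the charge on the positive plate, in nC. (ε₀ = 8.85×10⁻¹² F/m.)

A = (7.01 cm)² = 4.91×10⁻³ m².
C = κε₀A/d = 12.5 × 8.85×10⁻¹² × 4.91×10⁻³ / 5.73×10⁻³ = 9.49×10⁻¹¹ F.
Q = CV = 9.49×10⁻¹¹ × 6.06 = 5.75×10⁻¹⁰ C.

0.575 nC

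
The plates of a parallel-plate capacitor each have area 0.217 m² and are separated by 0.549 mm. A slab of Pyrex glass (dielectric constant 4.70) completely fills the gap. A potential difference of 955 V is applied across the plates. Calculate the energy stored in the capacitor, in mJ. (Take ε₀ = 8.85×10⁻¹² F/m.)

C = κε₀A/d = 4.70 × 8.85×10⁻¹² × 0.217 / 5.49×10⁻⁴ = 1.64×10⁻⁸ F.
U = ½CV² = ½ × 1.64×10⁻⁸ × (955)² = 7.50×10⁻³ J.

U ≈ 7.50 mJ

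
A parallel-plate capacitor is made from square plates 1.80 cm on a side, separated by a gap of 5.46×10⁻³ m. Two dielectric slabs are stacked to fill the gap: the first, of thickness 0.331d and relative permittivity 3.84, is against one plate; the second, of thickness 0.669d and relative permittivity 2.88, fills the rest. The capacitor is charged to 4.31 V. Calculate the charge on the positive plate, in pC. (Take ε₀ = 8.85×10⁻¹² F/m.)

A = (1.80 cm)² = 3.24×10⁻⁴ m².
Stacked slabs ⇒ two capacitors in series, each with the full plate area.
C₁ = κ₁ε₀A/d₁ = 3.84 × 8.85×10⁻¹² × 3.24×10⁻⁴ / 1.81×10⁻³ = 6.09×10⁻¹² F.
C₂ = κ₂ε₀A/d₂ = 2.88 × 8.85×10⁻¹² × 3.24×10⁻⁴ / 3.65×10⁻³ = 2.26×10⁻¹² F.
C = (1/C₁ + 1/C₂)⁻¹ = 1.65×10⁻¹² F.
Q = CV = 1.65×10⁻¹² × 4.31 = 7.11×10⁻¹² C.

Q ≈ 7.11 pC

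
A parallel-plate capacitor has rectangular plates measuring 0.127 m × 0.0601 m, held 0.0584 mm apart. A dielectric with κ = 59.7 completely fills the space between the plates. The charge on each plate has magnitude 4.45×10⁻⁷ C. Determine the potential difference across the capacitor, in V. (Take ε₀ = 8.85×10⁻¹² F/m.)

A = 0.127 × 0.0601 m² = 7.63×10⁻³ m².
C = κε₀A/d = 59.7 × 8.85×10⁻¹² × 7.63×10⁻³ / 5.84×10⁻⁵ = 6.91×10⁻⁸ F.
V = Q/C = 4.45×10⁻⁷ / 6.91×10⁻⁸ = 6.44 V.

6.44 V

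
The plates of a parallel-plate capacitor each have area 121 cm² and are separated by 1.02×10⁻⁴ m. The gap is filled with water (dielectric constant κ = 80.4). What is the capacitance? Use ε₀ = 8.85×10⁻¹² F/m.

84.4 nF

A = 121 cm² = 1.21×10⁻² m².
C = κε₀A/d = 80.4 × 8.85×10⁻¹² × 1.21×10⁻² / 1.02×10⁻⁴ = 8.44×10⁻⁸ F.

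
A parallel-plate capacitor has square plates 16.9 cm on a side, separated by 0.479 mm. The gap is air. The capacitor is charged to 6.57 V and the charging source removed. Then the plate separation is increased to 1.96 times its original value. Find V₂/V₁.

1.96

Isolated ⇒ Q is held fixed.
C₂ = 0.510 C₁ and V = Q/C, so V₂/V₁ = C₁/C₂ = 1.96.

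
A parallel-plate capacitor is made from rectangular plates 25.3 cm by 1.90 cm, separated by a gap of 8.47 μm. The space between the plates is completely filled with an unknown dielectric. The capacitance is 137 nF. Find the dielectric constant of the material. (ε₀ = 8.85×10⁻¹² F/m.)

27.3

A = 25.3 × 1.90 cm² = 4.81×10⁻³ m².
κ = Cd/(ε₀A) = 1.37×10⁻⁷ × 8.47×10⁻⁶ / (8.85×10⁻¹² × 4.81×10⁻³) = 27.3.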